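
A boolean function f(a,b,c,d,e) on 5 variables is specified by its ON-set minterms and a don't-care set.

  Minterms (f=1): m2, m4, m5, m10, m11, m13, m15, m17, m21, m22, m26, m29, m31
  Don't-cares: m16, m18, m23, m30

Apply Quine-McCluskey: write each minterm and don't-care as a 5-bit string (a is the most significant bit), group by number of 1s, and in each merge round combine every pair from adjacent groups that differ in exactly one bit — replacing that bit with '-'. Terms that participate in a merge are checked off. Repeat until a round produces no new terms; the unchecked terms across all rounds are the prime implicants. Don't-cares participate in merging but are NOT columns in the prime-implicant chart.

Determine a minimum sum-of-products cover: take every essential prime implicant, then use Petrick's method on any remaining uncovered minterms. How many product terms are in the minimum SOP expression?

Round 0: 00010✓ 00100✓ 00101✓ 01010✓ 01011✓ 01101✓ 01111✓ 10000✓ 10001✓ 10010✓ 10101✓ 10110✓ 10111✓ 11010✓ 11101✓ 11110✓ 11111✓
Round 1: -0010✓ -0101✓ -1010✓ -1101✓ -1111✓ 0-010✓ 0-101✓ 0010- 01-11 0101- 011-1✓ 1-010✓ 1-101✓ 1-110✓ 1-111✓ 10-01 10-10✓ 100-0 1000- 101-1✓ 1011-✓ 11-10✓ 111-1✓ 1111-✓
Round 2: --010 --101 -11-1 1--10 1-1-1 1-11-
PIs = {--010, --101, -11-1, 0010-, 01-11, 0101-, 1--10, 1-1-1, 1-11-, 10-01, 100-0, 1000-}
Coverage chart:
  m2: --010 ←essential
  m4: 0010- ←essential
  m5: --101,0010-
  m10: --010,0101-
  m11: 01-11,0101-
  m13: --101,-11-1
  m15: -11-1,01-11
  m17: 10-01,1000-
  m21: --101,1-1-1,10-01
  m22: 1--10,1-11-
  m26: --010,1--10
  m29: --101,-11-1,1-1-1
  m31: -11-1,1-1-1,1-11-
Essential: --010, 0010-
Petrick residual → --101, 01-11, 1-11-, 10-01
Min cover (6 terms): c'de' + cd'e + a'b'cd' + a'bde + acd + ab'd'e

6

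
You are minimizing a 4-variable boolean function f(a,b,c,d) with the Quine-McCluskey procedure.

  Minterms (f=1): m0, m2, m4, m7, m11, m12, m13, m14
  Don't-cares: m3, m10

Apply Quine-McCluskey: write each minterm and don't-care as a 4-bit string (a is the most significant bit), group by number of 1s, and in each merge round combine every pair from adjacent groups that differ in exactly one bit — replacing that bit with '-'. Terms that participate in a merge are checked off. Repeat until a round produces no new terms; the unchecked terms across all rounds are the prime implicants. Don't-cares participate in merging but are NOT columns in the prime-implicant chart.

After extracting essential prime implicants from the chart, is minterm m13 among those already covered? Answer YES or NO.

Round 0: 0000✓ 0010✓ 0011✓ 0100✓ 0111✓ 1010✓ 1011✓ 1100✓ 1101✓ 1110✓
Round 1: -010✓ -011✓ -100 0-00 0-11 00-0 001-✓ 1-10 101-✓ 11-0 110-
Round 2: -01-
PIs = {-01-, -100, 0-00, 0-11, 00-0, 1-10, 11-0, 110-}
Coverage chart:
  m0: 0-00,00-0
  m2: -01-,00-0
  m4: -100,0-00
  m7: 0-11 ←essential
  m11: -01- ←essential
  m12: -100,11-0,110-
  m13: 110- ←essential
  m14: 1-10,11-0
Essential: -01-, 0-11, 110-

YES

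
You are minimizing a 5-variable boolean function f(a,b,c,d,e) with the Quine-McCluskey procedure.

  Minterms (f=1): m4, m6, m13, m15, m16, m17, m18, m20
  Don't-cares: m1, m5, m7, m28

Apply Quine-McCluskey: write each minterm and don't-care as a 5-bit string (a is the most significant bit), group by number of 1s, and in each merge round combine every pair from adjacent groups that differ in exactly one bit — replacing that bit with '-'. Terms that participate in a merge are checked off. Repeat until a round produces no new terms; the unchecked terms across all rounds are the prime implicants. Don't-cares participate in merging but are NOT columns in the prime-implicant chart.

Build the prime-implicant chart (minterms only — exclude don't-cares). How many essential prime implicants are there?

3

Round 0: 00001✓ 00100✓ 00101✓ 00110✓ 00111✓ 01101✓ 01111✓ 10000✓ 10001✓ 10010✓ 10100✓ 11100✓
Round 1: -0001 -0100 0-101✓ 0-111✓ 00-01 001-0✓ 001-1✓ 0010-✓ 0011-✓ 011-1✓ 1-100 10-00 100-0 1000-
Round 2: 0-1-1 001--
PIs = {-0001, -0100, 0-1-1, 00-01, 001--, 1-100, 10-00, 100-0, 1000-}
Coverage chart:
  m4: -0100,001--
  m6: 001-- ←essential
  m13: 0-1-1 ←essential
  m15: 0-1-1 ←essential
  m16: 10-00,100-0,1000-
  m17: -0001,1000-
  m18: 100-0 ←essential
  m20: -0100,1-100,10-00
Essential: 0-1-1, 001--, 100-0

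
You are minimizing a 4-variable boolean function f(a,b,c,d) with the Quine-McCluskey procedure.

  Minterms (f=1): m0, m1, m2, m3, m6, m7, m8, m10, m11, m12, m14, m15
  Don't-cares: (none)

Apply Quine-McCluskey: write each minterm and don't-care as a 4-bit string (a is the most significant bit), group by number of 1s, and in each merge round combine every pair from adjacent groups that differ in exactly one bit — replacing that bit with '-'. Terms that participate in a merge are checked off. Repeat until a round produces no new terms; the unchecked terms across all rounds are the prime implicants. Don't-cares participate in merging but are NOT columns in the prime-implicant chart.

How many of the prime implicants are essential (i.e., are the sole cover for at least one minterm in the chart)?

Round 0: 0000✓ 0001✓ 0010✓ 0011✓ 0110✓ 0111✓ 1000✓ 1010✓ 1011✓ 1100✓ 1110✓ 1111✓
Round 1: -000✓ -010✓ -011✓ -110✓ -111✓ 0-10✓ 0-11✓ 00-0✓ 00-1✓ 000-✓ 001-✓ 011-✓ 1-00✓ 1-10✓ 1-11✓ 10-0✓ 101-✓ 11-0✓ 111-✓
Round 2: --10✓ --11✓ -0-0 -01-✓ -11-✓ 0-1-✓ 00-- 1--0 1-1-✓
Round 3: --1-
PIs = {--1-, -0-0, 00--, 1--0}
Coverage chart:
  m0: -0-0,00--
  m1: 00-- ←essential
  m2: --1-,-0-0,00--
  m3: --1-,00--
  m6: --1- ←essential
  m7: --1- ←essential
  m8: -0-0,1--0
  m10: --1-,-0-0,1--0
  m11: --1- ←essential
  m12: 1--0 ←essential
  m14: --1-,1--0
  m15: --1- ←essential
Essential: --1-, 00--, 1--0

3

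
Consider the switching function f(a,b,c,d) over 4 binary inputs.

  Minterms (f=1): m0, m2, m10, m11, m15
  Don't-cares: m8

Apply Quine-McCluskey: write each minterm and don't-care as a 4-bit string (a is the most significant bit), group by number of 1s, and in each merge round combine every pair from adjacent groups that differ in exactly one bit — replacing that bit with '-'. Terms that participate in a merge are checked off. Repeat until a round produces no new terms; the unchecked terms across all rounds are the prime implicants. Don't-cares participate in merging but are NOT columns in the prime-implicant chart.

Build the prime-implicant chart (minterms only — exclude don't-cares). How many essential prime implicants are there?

[col 0] 0000*, 0010*, 1000*, 1010*, 1011*, 1111*
[col 1] -000*, -010*, 00-0*, 1-11, 10-0*, 101-
[col 2] -0-0
Prime implicants: -0-0, 1-11, 101-
PI chart (minterm → PIs covering it):
  0 | -0-0  (sole → essential)
  2 | -0-0  (sole → essential)
  10 | -0-0,101-
  11 | 1-11,101-
  15 | 1-11  (sole → essential)
Essential prime implicants: -0-0, 1-11

2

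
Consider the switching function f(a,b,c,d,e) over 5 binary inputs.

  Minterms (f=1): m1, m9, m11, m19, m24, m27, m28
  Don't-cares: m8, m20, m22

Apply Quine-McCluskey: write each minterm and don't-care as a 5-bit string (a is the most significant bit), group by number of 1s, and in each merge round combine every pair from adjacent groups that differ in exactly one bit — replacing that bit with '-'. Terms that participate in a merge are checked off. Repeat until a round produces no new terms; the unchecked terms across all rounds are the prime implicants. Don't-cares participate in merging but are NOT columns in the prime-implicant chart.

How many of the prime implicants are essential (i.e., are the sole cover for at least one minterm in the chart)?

2

[col 0] 00001*, 01000*, 01001*, 01011*, 10011*, 10100*, 10110*, 11000*, 11011*, 11100*
[col 1] -1000, -1011, 0-001, 010-1, 0100-, 1-011, 1-100, 101-0, 11-00
Prime implicants: -1000, -1011, 0-001, 010-1, 0100-, 1-011, 1-100, 101-0, 11-00
PI chart (minterm → PIs covering it):
  1 | 0-001  (sole → essential)
  9 | 0-001,010-1,0100-
  11 | -1011,010-1
  19 | 1-011  (sole → essential)
  24 | -1000,11-00
  27 | -1011,1-011
  28 | 1-100,11-00
Essential prime implicants: 0-001, 1-011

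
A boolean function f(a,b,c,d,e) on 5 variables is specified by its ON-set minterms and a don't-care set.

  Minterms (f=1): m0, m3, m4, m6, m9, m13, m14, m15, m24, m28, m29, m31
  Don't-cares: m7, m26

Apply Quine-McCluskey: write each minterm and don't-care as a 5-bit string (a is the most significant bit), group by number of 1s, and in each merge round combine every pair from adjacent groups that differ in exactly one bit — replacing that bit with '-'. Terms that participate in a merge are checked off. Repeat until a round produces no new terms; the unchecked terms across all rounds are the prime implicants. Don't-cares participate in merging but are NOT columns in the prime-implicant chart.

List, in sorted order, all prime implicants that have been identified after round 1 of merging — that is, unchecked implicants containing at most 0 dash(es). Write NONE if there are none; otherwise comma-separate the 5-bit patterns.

size-2^0 implicants → 00000(✓)  00011(✓)  00100(✓)  00110(✓)  00111(✓)  01001(✓)  01101(✓)  01110(✓)  01111(✓)  11000(✓)  11010(✓)  11100(✓)  11101(✓)  11111(✓)
size-2^1 implicants → -1101(✓)  -1111(✓)  0-110(✓)  0-111(✓)  00-00  00-11  001-0  0011-(✓)  01-01  011-1(✓)  0111-(✓)  11-00  110-0  111-1(✓)  1110-
size-2^2 implicants → -11-1  0-11-
Unchecked terms (primes): -11-1, 0-11-, 00-00, 00-11, 001-0, 01-01, 11-00, 110-0, 1110-

NONE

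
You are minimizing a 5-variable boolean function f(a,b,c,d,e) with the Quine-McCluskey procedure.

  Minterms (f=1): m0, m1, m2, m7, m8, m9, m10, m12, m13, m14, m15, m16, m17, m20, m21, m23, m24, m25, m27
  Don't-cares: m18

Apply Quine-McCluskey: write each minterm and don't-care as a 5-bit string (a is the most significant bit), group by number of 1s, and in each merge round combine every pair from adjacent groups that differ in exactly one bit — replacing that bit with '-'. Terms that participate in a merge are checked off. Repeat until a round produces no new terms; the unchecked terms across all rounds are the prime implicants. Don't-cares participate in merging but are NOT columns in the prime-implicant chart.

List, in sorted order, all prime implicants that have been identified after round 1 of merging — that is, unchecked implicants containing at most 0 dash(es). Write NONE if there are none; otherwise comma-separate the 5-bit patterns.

Round 0: 00000✓ 00001✓ 00010✓ 00111✓ 01000✓ 01001✓ 01010✓ 01100✓ 01101✓ 01110✓ 01111✓ 10000✓ 10001✓ 10010✓ 10100✓ 10101✓ 10111✓ 11000✓ 11001✓ 11011✓
Round 1: -0000✓ -0001✓ -0010✓ -0111 -1000✓ -1001✓ 0-000✓ 0-001✓ 0-010✓ 0-111 000-0✓ 0000-✓ 01-00✓ 01-01✓ 01-10✓ 010-0✓ 0100-✓ 011-0✓ 011-1✓ 0110-✓ 0111-✓ 1-000✓ 1-001✓ 10-00✓ 10-01✓ 100-0✓ 1000-✓ 101-1 1010-✓ 110-1 1100-✓
Round 2: --000✓ --001✓ -00-0 -000-✓ -100-✓ 0-0-0 0-00-✓ 01--0 01-0- 011-- 1-00-✓ 10-0-
Round 3: --00-
PIs = {--00-, -00-0, -0111, 0-0-0, 0-111, 01--0, 01-0-, 011--, 10-0-, 101-1, 110-1}

NONE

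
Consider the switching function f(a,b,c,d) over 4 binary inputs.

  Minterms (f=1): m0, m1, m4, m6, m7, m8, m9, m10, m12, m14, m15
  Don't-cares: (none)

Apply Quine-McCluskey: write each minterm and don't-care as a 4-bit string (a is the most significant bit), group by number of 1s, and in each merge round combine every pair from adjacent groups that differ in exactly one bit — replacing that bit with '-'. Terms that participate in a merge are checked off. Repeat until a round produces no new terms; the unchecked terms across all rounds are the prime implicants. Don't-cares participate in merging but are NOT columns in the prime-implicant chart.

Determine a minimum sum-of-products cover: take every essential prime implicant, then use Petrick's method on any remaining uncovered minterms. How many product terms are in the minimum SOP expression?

[col 0] 0000*, 0001*, 0100*, 0110*, 0111*, 1000*, 1001*, 1010*, 1100*, 1110*, 1111*
[col 1] -000*, -001*, -100*, -110*, -111*, 0-00*, 000-*, 01-0*, 011-*, 1-00*, 1-10*, 10-0*, 100-*, 11-0*, 111-*
[col 2] --00, -00-, -1-0, -11-, 1--0
Prime implicants: --00, -00-, -1-0, -11-, 1--0
PI chart (minterm → PIs covering it):
  0 | --00,-00-
  1 | -00-  (sole → essential)
  4 | --00,-1-0
  6 | -1-0,-11-
  7 | -11-  (sole → essential)
  8 | --00,-00-,1--0
  9 | -00-  (sole → essential)
  10 | 1--0  (sole → essential)
  12 | --00,-1-0,1--0
  14 | -1-0,-11-,1--0
  15 | -11-  (sole → essential)
Essential prime implicants: -00-, -11-, 1--0
Petrick residual → --00
Minimum SOP uses 4 PIs: c'd' + b'c' + bc + ad'

4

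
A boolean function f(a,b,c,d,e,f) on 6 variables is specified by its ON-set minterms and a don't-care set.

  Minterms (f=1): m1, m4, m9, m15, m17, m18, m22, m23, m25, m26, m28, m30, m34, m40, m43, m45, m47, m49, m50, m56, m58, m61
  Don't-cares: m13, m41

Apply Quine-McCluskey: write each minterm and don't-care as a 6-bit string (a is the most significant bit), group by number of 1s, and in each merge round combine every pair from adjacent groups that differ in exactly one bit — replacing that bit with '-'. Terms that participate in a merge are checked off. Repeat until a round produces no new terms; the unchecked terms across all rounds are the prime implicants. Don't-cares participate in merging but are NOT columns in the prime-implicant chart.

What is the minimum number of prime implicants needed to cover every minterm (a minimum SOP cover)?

11

[col 0] 000001*, 000100, 001001*, 001101*, 001111*, 010001*, 010010*, 010110*, 010111*, 011001*, 011010*, 011100*, 011110*, 100010*, 101000*, 101001*, 101011*, 101101*, 101111*, 110001*, 110010*, 111000*, 111010*, 111101*
[col 1] -01001*, -01101*, -01111*, -10001, -10010*, -11010*, 0-0001*, 0-1001*, 00-001*, 001-01*, 0011-1*, 01-001*, 01-010*, 01-110*, 010-10*, 01011-, 011-10*, 0111-0, 1-0010, 1-1000, 1-1101, 101-01*, 101-11*, 1010-1*, 10100-, 1011-1*, 11-010*, 1110-0
[col 2] -01-01, -011-1, -1-010, 0--001, 01--10, 101--1
Prime implicants: -01-01, -011-1, -1-010, -10001, 0--001, 000100, 01--10, 01011-, 0111-0, 1-0010, 1-1000, 1-1101, 101--1, 10100-, 1110-0
PI chart (minterm → PIs covering it):
  1 | 0--001  (sole → essential)
  4 | 000100  (sole → essential)
  9 | -01-01,0--001
  15 | -011-1  (sole → essential)
  17 | -10001,0--001
  18 | -1-010,01--10
  22 | 01--10,01011-
  23 | 01011-  (sole → essential)
  25 | 0--001  (sole → essential)
  26 | -1-010,01--10
  28 | 0111-0  (sole → essential)
  30 | 01--10,0111-0
  34 | 1-0010  (sole → essential)
  40 | 1-1000,10100-
  43 | 101--1  (sole → essential)
  45 | -01-01,-011-1,1-1101,101--1
  47 | -011-1,101--1
  49 | -10001  (sole → essential)
  50 | -1-010,1-0010
  56 | 1-1000,1110-0
  58 | -1-010,1110-0
  61 | 1-1101  (sole → essential)
Essential prime implicants: -011-1, -10001, 0--001, 000100, 01011-, 0111-0, 1-0010, 1-1101, 101--1
Petrick residual → -1-010, 1-1000
Minimum SOP uses 11 PIs: b'cdf + bd'ef' + bc'd'e'f + a'd'e'f + a'b'c'de'f' + a'bc'de + a'bcdf' + ac'd'ef' + acd'e'f' + acde'f + ab'cf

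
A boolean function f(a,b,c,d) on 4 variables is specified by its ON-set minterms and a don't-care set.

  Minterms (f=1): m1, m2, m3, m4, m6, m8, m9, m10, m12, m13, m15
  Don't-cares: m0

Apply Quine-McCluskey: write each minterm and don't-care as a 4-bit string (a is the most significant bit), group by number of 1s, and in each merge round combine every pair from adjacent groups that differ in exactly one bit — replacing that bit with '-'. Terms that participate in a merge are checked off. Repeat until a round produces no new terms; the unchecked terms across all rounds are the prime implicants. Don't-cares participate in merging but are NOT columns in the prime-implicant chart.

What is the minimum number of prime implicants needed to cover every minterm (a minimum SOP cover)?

5

Round 0: 0000✓ 0001✓ 0010✓ 0011✓ 0100✓ 0110✓ 1000✓ 1001✓ 1010✓ 1100✓ 1101✓ 1111✓
Round 1: -000✓ -001✓ -010✓ -100✓ 0-00✓ 0-10✓ 00-0✓ 00-1✓ 000-✓ 001-✓ 01-0✓ 1-00✓ 1-01✓ 10-0✓ 100-✓ 11-1 110-✓
Round 2: --00 -0-0 -00- 0--0 00-- 1-0-
PIs = {--00, -0-0, -00-, 0--0, 00--, 1-0-, 11-1}
Coverage chart:
  m1: -00-,00--
  m2: -0-0,0--0,00--
  m3: 00-- ←essential
  m4: --00,0--0
  m6: 0--0 ←essential
  m8: --00,-0-0,-00-,1-0-
  m9: -00-,1-0-
  m10: -0-0 ←essential
  m12: --00,1-0-
  m13: 1-0-,11-1
  m15: 11-1 ←essential
Essential: -0-0, 0--0, 00--, 11-1
Petrick residual → 1-0-
Min cover (5 terms): b'd' + a'd' + a'b' + ac' + abd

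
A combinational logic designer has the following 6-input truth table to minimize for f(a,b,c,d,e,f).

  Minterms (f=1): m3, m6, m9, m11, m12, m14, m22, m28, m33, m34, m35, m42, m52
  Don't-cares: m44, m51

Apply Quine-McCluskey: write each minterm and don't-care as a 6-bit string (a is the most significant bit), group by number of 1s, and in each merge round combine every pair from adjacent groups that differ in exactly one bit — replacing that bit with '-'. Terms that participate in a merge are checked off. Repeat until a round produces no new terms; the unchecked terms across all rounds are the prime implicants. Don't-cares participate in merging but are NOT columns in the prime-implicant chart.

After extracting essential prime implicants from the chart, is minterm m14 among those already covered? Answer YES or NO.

[col 0] 000011*, 000110*, 001001*, 001011*, 001100*, 001110*, 010110*, 011100*, 100001*, 100010*, 100011*, 101010*, 101100*, 110011*, 110100
[col 1] -00011, -01100, 0-0110, 0-1100, 00-011, 00-110, 0010-1, 0011-0, 1-0011, 10-010, 1000-1, 10001-
Prime implicants: -00011, -01100, 0-0110, 0-1100, 00-011, 00-110, 0010-1, 0011-0, 1-0011, 10-010, 1000-1, 10001-, 110100
PI chart (minterm → PIs covering it):
  3 | -00011,00-011
  6 | 0-0110,00-110
  9 | 0010-1  (sole → essential)
  11 | 00-011,0010-1
  12 | -01100,0-1100,0011-0
  14 | 00-110,0011-0
  22 | 0-0110  (sole → essential)
  28 | 0-1100  (sole → essential)
  33 | 1000-1  (sole → essential)
  34 | 10-010,10001-
  35 | -00011,1-0011,1000-1,10001-
  42 | 10-010  (sole → essential)
  52 | 110100  (sole → essential)
Essential prime implicants: 0-0110, 0-1100, 0010-1, 10-010, 1000-1, 110100

NO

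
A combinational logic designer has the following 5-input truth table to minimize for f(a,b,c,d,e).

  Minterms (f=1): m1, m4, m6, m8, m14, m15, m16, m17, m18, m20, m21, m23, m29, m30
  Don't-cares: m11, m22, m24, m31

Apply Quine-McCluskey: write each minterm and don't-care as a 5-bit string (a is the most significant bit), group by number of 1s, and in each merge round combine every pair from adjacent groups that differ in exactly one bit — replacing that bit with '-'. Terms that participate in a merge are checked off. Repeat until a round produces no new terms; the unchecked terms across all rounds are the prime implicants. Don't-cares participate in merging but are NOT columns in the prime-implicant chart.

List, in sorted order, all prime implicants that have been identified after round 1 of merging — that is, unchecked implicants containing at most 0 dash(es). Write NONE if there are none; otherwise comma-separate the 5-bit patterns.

NONE

size-2^0 implicants → 00001(✓)  00100(✓)  00110(✓)  01000(✓)  01011(✓)  01110(✓)  01111(✓)  10000(✓)  10001(✓)  10010(✓)  10100(✓)  10101(✓)  10110(✓)  10111(✓)  11000(✓)  11101(✓)  11110(✓)  11111(✓)
size-2^1 implicants → -0001  -0100(✓)  -0110(✓)  -1000  -1110(✓)  -1111(✓)  0-110(✓)  001-0(✓)  01-11  0111-(✓)  1-000  1-101(✓)  1-110(✓)  1-111(✓)  10-00(✓)  10-01(✓)  10-10(✓)  100-0(✓)  1000-(✓)  101-0(✓)  101-1(✓)  1010-(✓)  1011-(✓)  111-1(✓)  1111-(✓)
size-2^2 implicants → --110  -01-0  -111-  1-1-1  1-11-  10--0  10-0-  101--
Unchecked terms (primes): --110, -0001, -01-0, -1000, -111-, 01-11, 1-000, 1-1-1, 1-11-, 10--0, 10-0-, 101--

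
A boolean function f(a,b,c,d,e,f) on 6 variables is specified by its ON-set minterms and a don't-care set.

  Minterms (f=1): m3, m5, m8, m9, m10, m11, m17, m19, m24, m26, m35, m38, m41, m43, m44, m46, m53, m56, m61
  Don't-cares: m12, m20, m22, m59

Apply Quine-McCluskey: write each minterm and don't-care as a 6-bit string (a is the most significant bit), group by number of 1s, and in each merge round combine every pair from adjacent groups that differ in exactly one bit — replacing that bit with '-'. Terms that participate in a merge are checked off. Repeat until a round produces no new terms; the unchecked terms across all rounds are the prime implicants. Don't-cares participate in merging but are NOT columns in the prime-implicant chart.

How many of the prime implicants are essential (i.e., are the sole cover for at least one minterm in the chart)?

size-2^0 implicants → 000011(✓)  000101  001000(✓)  001001(✓)  001010(✓)  001011(✓)  001100(✓)  010001(✓)  010011(✓)  010100(✓)  010110(✓)  011000(✓)  011010(✓)  100011(✓)  100110(✓)  101001(✓)  101011(✓)  101100(✓)  101110(✓)  110101(✓)  111000(✓)  111011(✓)  111101(✓)
size-2^1 implicants → -00011(✓)  -01001(✓)  -01011(✓)  -01100  -11000  0-0011  0-1000(✓)  0-1010(✓)  00-011(✓)  001-00  0010-0(✓)  0010-1(✓)  00100-(✓)  00101-(✓)  0100-1  0101-0  0110-0(✓)  1-1011  10-011(✓)  10-110  1010-1(✓)  1011-0  11-101
size-2^2 implicants → -0-011  -010-1  0-10-0  0010--
Unchecked terms (primes): -0-011, -010-1, -01100, -11000, 0-0011, 0-10-0, 000101, 001-00, 0010--, 0100-1, 0101-0, 1-1011, 10-110, 1011-0, 11-101
Minterm coverage:
  m3 ⊆ -0-011,0-0011
  m5 ⊆ 000101 [E]
  m8 ⊆ 0-10-0,001-00,0010--
  m9 ⊆ -010-1,0010--
  m10 ⊆ 0-10-0,0010--
  m11 ⊆ -0-011,-010-1,0010--
  m17 ⊆ 0100-1 [E]
  m19 ⊆ 0-0011,0100-1
  m24 ⊆ -11000,0-10-0
  m26 ⊆ 0-10-0 [E]
  m35 ⊆ -0-011 [E]
  m38 ⊆ 10-110 [E]
  m41 ⊆ -010-1 [E]
  m43 ⊆ -0-011,-010-1,1-1011
  m44 ⊆ -01100,1011-0
  m46 ⊆ 10-110,1011-0
  m53 ⊆ 11-101 [E]
  m56 ⊆ -11000 [E]
  m61 ⊆ 11-101 [E]
E = {-0-011, -010-1, -11000, 0-10-0, 000101, 0100-1, 10-110, 11-101}

8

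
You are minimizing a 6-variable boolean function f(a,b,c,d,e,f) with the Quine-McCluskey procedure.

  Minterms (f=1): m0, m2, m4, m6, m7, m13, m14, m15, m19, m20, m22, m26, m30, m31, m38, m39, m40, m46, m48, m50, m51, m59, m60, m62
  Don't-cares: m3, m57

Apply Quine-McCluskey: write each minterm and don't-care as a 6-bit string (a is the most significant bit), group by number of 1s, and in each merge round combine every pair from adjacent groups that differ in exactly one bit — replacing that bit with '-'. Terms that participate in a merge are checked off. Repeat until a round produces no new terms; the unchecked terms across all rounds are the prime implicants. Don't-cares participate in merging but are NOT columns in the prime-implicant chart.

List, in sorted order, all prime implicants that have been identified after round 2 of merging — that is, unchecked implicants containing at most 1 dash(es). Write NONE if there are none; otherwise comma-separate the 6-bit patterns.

-10011, 0-0011, 0011-1, 011-10, 101000, 11-011, 1100-0, 11001-, 1110-1, 1111-0

size-2^0 implicants → 000000(✓)  000010(✓)  000011(✓)  000100(✓)  000110(✓)  000111(✓)  001101(✓)  001110(✓)  001111(✓)  010011(✓)  010100(✓)  010110(✓)  011010(✓)  011110(✓)  011111(✓)  100110(✓)  100111(✓)  101000  101110(✓)  110000(✓)  110010(✓)  110011(✓)  111001(✓)  111011(✓)  111100(✓)  111110(✓)
size-2^1 implicants → -00110(✓)  -00111(✓)  -01110(✓)  -10011  -11110(✓)  0-0011  0-0100(✓)  0-0110(✓)  0-1110(✓)  0-1111(✓)  00-110(✓)  00-111(✓)  000-00(✓)  000-10(✓)  000-11(✓)  0000-0(✓)  00001-(✓)  0001-0(✓)  00011-(✓)  0011-1  00111-(✓)  01-110(✓)  0101-0(✓)  011-10  01111-(✓)  1-1110(✓)  10-110(✓)  10011-(✓)  11-011  1100-0  11001-  1110-1  1111-0
size-2^2 implicants → --1110  -0-110  -0011-  0--110  0-01-0  0-111-  00-11-  000--0  000-1-
Unchecked terms (primes): --1110, -0-110, -0011-, -10011, 0--110, 0-0011, 0-01-0, 0-111-, 00-11-, 000--0, 000-1-, 0011-1, 011-10, 101000, 11-011, 1100-0, 11001-, 1110-1, 1111-0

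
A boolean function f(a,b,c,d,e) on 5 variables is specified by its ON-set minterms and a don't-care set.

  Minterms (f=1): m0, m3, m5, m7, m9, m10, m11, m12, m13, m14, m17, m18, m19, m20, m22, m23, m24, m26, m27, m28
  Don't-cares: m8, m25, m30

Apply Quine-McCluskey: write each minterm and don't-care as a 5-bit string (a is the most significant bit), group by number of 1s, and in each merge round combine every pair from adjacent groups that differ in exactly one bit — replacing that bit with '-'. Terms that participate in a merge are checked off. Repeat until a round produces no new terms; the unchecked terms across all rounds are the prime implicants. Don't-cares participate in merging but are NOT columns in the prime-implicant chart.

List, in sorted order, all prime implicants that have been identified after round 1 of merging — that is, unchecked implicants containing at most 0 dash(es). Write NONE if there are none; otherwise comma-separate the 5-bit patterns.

NONE

[col 0] 00000*, 00011*, 00101*, 00111*, 01000*, 01001*, 01010*, 01011*, 01100*, 01101*, 01110*, 10001*, 10010*, 10011*, 10100*, 10110*, 10111*, 11000*, 11001*, 11010*, 11011*, 11100*, 11110*
[col 1] -0011*, -0111*, -1000*, -1001*, -1010*, -1011*, -1100*, -1110*, 0-000, 0-011*, 0-101, 00-11*, 001-1, 01-00*, 01-01*, 01-10*, 010-0*, 010-1*, 0100-*, 0101-*, 011-0*, 0110-*, 1-001*, 1-010*, 1-011*, 1-100*, 1-110*, 10-10*, 10-11*, 100-1*, 1001-*, 101-0*, 1011-*, 11-00*, 11-10*, 110-0*, 110-1*, 1100-*, 1101-*, 111-0*
[col 2] --011, -0-11, -1-00*, -1-10*, -10-0*, -10-1*, -100-*, -101-*, -11-0*, 01--0*, 01-0-, 010--*, 1--10, 1-0-1, 1-01-, 1-1-0, 10-1-, 11--0*, 110--*
[col 3] -1--0, -10--
Prime implicants: --011, -0-11, -1--0, -10--, 0-000, 0-101, 001-1, 01-0-, 1--10, 1-0-1, 1-01-, 1-1-0, 10-1-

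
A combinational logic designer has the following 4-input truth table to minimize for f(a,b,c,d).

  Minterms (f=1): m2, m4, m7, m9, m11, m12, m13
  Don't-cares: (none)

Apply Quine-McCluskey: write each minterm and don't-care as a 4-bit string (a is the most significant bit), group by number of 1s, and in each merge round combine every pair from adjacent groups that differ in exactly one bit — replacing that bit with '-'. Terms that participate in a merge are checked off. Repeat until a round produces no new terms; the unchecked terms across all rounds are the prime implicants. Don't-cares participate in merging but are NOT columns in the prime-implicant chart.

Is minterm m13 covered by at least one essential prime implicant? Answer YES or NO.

size-2^0 implicants → 0010  0100(✓)  0111  1001(✓)  1011(✓)  1100(✓)  1101(✓)
size-2^1 implicants → -100  1-01  10-1  110-
Unchecked terms (primes): -100, 0010, 0111, 1-01, 10-1, 110-
Minterm coverage:
  m2 ⊆ 0010 [E]
  m4 ⊆ -100 [E]
  m7 ⊆ 0111 [E]
  m9 ⊆ 1-01,10-1
  m11 ⊆ 10-1 [E]
  m12 ⊆ -100,110-
  m13 ⊆ 1-01,110-
E = {-100, 0010, 0111, 10-1}

NO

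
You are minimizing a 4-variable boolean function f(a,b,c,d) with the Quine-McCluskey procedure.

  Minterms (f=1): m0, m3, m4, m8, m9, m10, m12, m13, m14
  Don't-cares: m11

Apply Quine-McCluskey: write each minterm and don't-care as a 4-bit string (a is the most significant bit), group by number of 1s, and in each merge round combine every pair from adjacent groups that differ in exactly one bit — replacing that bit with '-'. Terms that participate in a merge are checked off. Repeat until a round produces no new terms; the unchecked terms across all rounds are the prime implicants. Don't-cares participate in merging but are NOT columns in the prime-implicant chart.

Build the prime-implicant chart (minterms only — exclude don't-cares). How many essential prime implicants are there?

4

[col 0] 0000*, 0011*, 0100*, 1000*, 1001*, 1010*, 1011*, 1100*, 1101*, 1110*
[col 1] -000*, -011, -100*, 0-00*, 1-00*, 1-01*, 1-10*, 10-0*, 10-1*, 100-*, 101-*, 11-0*, 110-*
[col 2] --00, 1--0, 1-0-, 10--
Prime implicants: --00, -011, 1--0, 1-0-, 10--
PI chart (minterm → PIs covering it):
  0 | --00  (sole → essential)
  3 | -011  (sole → essential)
  4 | --00  (sole → essential)
  8 | --00,1--0,1-0-,10--
  9 | 1-0-,10--
  10 | 1--0,10--
  12 | --00,1--0,1-0-
  13 | 1-0-  (sole → essential)
  14 | 1--0  (sole → essential)
Essential prime implicants: --00, -011, 1--0, 1-0-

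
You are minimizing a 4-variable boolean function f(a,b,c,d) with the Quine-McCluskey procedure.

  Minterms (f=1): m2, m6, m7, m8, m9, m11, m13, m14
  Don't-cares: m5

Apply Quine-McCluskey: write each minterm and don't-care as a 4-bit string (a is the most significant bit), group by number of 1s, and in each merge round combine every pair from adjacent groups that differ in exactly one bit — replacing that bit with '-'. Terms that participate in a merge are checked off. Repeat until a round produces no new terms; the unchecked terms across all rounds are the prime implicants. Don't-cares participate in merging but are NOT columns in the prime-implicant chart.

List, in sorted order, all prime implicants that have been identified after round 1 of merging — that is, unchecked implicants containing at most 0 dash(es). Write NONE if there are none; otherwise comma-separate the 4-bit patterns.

NONE

Round 0: 0010✓ 0101✓ 0110✓ 0111✓ 1000✓ 1001✓ 1011✓ 1101✓ 1110✓
Round 1: -101 -110 0-10 01-1 011- 1-01 10-1 100-
PIs = {-101, -110, 0-10, 01-1, 011-, 1-01, 10-1, 100-}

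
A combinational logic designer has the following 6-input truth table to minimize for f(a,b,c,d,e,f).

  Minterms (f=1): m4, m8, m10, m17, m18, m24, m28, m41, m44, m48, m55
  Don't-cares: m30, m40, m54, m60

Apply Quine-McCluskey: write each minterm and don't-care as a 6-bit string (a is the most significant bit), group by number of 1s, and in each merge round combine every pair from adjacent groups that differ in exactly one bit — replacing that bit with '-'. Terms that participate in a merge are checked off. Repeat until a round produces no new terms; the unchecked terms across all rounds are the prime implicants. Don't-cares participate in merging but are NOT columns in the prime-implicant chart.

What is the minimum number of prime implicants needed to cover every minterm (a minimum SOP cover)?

9

size-2^0 implicants → 000100  001000(✓)  001010(✓)  010001  010010  011000(✓)  011100(✓)  011110(✓)  101000(✓)  101001(✓)  101100(✓)  110000  110110(✓)  110111(✓)  111100(✓)
size-2^1 implicants → -01000  -11100  0-1000  0010-0  011-00  0111-0  1-1100  101-00  10100-  11011-
Unchecked terms (primes): -01000, -11100, 0-1000, 000100, 0010-0, 010001, 010010, 011-00, 0111-0, 1-1100, 101-00, 10100-, 110000, 11011-
Minterm coverage:
  m4 ⊆ 000100 [E]
  m8 ⊆ -01000,0-1000,0010-0
  m10 ⊆ 0010-0 [E]
  m17 ⊆ 010001 [E]
  m18 ⊆ 010010 [E]
  m24 ⊆ 0-1000,011-00
  m28 ⊆ -11100,011-00,0111-0
  m41 ⊆ 10100- [E]
  m44 ⊆ 1-1100,101-00
  m48 ⊆ 110000 [E]
  m55 ⊆ 11011- [E]
E = {000100, 0010-0, 010001, 010010, 10100-, 110000, 11011-}
Petrick residual → 011-00, 1-1100
Cover = a'b'c'de'f' + a'b'cd'f' + a'bc'd'e'f + a'bc'd'ef' + a'bce'f' + acde'f' + ab'cd'e' + abc'd'e'f' + abc'de  |cover|=9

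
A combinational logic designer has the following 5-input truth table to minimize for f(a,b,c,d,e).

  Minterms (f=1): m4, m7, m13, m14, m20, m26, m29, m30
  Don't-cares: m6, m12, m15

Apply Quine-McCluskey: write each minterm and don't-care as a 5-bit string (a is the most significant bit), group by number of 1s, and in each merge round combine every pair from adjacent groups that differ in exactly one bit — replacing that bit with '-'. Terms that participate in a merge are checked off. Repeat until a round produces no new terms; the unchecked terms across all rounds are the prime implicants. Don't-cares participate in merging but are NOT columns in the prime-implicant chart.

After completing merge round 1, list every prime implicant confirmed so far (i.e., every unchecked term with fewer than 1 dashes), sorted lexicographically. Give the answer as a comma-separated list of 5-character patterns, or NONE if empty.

NONE

[col 0] 00100*, 00110*, 00111*, 01100*, 01101*, 01110*, 01111*, 10100*, 11010*, 11101*, 11110*
[col 1] -0100, -1101, -1110, 0-100*, 0-110*, 0-111*, 001-0*, 0011-*, 011-0*, 011-1*, 0110-*, 0111-*, 11-10
[col 2] 0-1-0, 0-11-, 011--
Prime implicants: -0100, -1101, -1110, 0-1-0, 0-11-, 011--, 11-10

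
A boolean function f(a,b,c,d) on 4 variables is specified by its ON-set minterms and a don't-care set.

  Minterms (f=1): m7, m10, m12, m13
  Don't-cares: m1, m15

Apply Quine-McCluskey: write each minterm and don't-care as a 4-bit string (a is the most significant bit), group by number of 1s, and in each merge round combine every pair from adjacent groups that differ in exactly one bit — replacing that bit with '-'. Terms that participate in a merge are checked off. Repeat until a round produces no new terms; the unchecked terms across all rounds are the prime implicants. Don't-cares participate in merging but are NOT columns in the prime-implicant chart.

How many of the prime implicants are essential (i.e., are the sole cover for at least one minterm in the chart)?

3

size-2^0 implicants → 0001  0111(✓)  1010  1100(✓)  1101(✓)  1111(✓)
size-2^1 implicants → -111  11-1  110-
Unchecked terms (primes): -111, 0001, 1010, 11-1, 110-
Minterm coverage:
  m7 ⊆ -111 [E]
  m10 ⊆ 1010 [E]
  m12 ⊆ 110- [E]
  m13 ⊆ 11-1,110-
E = {-111, 1010, 110-}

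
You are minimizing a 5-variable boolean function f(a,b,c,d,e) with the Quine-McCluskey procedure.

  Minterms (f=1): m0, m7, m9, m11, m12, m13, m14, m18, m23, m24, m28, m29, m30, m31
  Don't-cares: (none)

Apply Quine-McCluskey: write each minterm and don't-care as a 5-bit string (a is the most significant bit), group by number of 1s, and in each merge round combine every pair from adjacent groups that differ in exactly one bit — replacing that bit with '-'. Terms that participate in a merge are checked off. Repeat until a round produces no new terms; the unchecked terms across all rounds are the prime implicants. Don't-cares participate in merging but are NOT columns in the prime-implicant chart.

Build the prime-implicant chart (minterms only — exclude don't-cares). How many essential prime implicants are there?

[col 0] 00000, 00111*, 01001*, 01011*, 01100*, 01101*, 01110*, 10010, 10111*, 11000*, 11100*, 11101*, 11110*, 11111*
[col 1] -0111, -1100*, -1101*, -1110*, 01-01, 010-1, 011-0*, 0110-*, 1-111, 11-00, 111-0*, 111-1*, 1110-*, 1111-*
[col 2] -11-0, -110-, 111--
Prime implicants: -0111, -11-0, -110-, 00000, 01-01, 010-1, 1-111, 10010, 11-00, 111--
PI chart (minterm → PIs covering it):
  0 | 00000  (sole → essential)
  7 | -0111  (sole → essential)
  9 | 01-01,010-1
  11 | 010-1  (sole → essential)
  12 | -11-0,-110-
  13 | -110-,01-01
  14 | -11-0  (sole → essential)
  18 | 10010  (sole → essential)
  23 | -0111,1-111
  24 | 11-00  (sole → essential)
  28 | -11-0,-110-,11-00,111--
  29 | -110-,111--
  30 | -11-0,111--
  31 | 1-111,111--
Essential prime implicants: -0111, -11-0, 00000, 010-1, 10010, 11-00

6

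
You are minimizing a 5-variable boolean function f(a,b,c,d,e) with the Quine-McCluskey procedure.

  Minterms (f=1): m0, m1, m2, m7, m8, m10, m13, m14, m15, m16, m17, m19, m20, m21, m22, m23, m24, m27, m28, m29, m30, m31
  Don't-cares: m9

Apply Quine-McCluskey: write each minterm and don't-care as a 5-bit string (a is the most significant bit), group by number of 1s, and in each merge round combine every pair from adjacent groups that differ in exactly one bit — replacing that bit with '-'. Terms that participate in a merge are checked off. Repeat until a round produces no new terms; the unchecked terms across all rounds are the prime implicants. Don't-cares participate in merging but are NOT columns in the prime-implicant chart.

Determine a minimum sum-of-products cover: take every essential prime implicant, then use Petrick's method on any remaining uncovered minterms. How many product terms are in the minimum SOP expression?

Round 0: 00000✓ 00001✓ 00010✓ 00111✓ 01000✓ 01001✓ 01010✓ 01101✓ 01110✓ 01111✓ 10000✓ 10001✓ 10011✓ 10100✓ 10101✓ 10110✓ 10111✓ 11000✓ 11011✓ 11100✓ 11101✓ 11110✓ 11111✓
Round 1: -0000✓ -0001✓ -0111✓ -1000✓ -1101✓ -1110✓ -1111✓ 0-000✓ 0-001✓ 0-010✓ 0-111✓ 000-0✓ 0000-✓ 01-01 01-10 010-0✓ 0100-✓ 011-1✓ 0111-✓ 1-000✓ 1-011✓ 1-100✓ 1-101✓ 1-110✓ 1-111✓ 10-00✓ 10-01✓ 10-11✓ 100-1✓ 1000-✓ 101-0✓ 101-1✓ 1010-✓ 1011-✓ 11-00✓ 11-11✓ 111-0✓ 111-1✓ 1110-✓ 1111-✓
Round 2: --000 --111 -000- -11-1 -111- 0-0-0 0-00- 1--00 1--11 1-1-0✓ 1-1-1✓ 1-10-✓ 1-11-✓ 10--1 10-0- 101--✓ 111--✓
Round 3: 1-1--
PIs = {--000, --111, -000-, -11-1, -111-, 0-0-0, 0-00-, 01-01, 01-10, 1--00, 1--11, 1-1--, 10--1, 10-0-}
Coverage chart:
  m0: --000,-000-,0-0-0,0-00-
  m1: -000-,0-00-
  m2: 0-0-0 ←essential
  m7: --111 ←essential
  m8: --000,0-0-0,0-00-
  m10: 0-0-0,01-10
  m13: -11-1,01-01
  m14: -111-,01-10
  m15: --111,-11-1,-111-
  m16: --000,-000-,1--00,10-0-
  m17: -000-,10--1,10-0-
  m19: 1--11,10--1
  m20: 1--00,1-1--,10-0-
  m21: 1-1--,10--1,10-0-
  m22: 1-1-- ←essential
  m23: --111,1--11,1-1--,10--1
  m24: --000,1--00
  m27: 1--11 ←essential
  m28: 1--00,1-1--
  m29: -11-1,1-1--
  m30: -111-,1-1--
  m31: --111,-11-1,-111-,1--11,1-1--
Essential: --111, 0-0-0, 1--11, 1-1--
Petrick residual → --000, -000-, -11-1, -111-
Min cover (8 terms): c'd'e' + cde + b'c'd' + bce + bcd + a'c'e' + ade + ac

8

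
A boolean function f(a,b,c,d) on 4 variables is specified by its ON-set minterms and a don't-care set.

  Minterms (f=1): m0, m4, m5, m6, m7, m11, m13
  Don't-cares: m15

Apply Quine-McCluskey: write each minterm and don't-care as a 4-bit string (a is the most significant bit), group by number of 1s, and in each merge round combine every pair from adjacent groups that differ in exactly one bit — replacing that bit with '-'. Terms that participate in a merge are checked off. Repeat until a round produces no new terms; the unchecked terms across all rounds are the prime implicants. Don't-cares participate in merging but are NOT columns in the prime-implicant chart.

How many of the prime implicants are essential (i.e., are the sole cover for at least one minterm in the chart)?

4

size-2^0 implicants → 0000(✓)  0100(✓)  0101(✓)  0110(✓)  0111(✓)  1011(✓)  1101(✓)  1111(✓)
size-2^1 implicants → -101(✓)  -111(✓)  0-00  01-0(✓)  01-1(✓)  010-(✓)  011-(✓)  1-11  11-1(✓)
size-2^2 implicants → -1-1  01--
Unchecked terms (primes): -1-1, 0-00, 01--, 1-11
Minterm coverage:
  m0 ⊆ 0-00 [E]
  m4 ⊆ 0-00,01--
  m5 ⊆ -1-1,01--
  m6 ⊆ 01-- [E]
  m7 ⊆ -1-1,01--
  m11 ⊆ 1-11 [E]
  m13 ⊆ -1-1 [E]
E = {-1-1, 0-00, 01--, 1-11}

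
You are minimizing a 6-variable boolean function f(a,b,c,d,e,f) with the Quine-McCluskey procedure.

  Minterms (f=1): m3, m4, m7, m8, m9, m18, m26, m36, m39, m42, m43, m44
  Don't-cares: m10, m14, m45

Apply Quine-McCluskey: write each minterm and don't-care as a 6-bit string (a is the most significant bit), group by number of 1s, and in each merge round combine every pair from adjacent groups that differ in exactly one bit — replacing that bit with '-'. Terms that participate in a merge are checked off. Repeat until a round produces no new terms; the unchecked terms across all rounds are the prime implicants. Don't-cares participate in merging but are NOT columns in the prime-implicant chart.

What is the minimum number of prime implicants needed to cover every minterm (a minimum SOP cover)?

Round 0: 000011✓ 000100✓ 000111✓ 001000✓ 001001✓ 001010✓ 001110✓ 010010✓ 011010✓ 100100✓ 100111✓ 101010✓ 101011✓ 101100✓ 101101✓
Round 1: -00100 -00111 -01010 0-1010 000-11 001-10 0010-0 00100- 01-010 10-100 10101- 10110-
PIs = {-00100, -00111, -01010, 0-1010, 000-11, 001-10, 0010-0, 00100-, 01-010, 10-100, 10101-, 10110-}
Coverage chart:
  m3: 000-11 ←essential
  m4: -00100 ←essential
  m7: -00111,000-11
  m8: 0010-0,00100-
  m9: 00100- ←essential
  m18: 01-010 ←essential
  m26: 0-1010,01-010
  m36: -00100,10-100
  m39: -00111 ←essential
  m42: -01010,10101-
  m43: 10101- ←essential
  m44: 10-100,10110-
Essential: -00100, -00111, 000-11, 00100-, 01-010, 10101-
Petrick residual → 10-100
Min cover (7 terms): b'c'de'f' + b'c'def + a'b'c'ef + a'b'cd'e' + a'bd'ef' + ab'de'f' + ab'cd'e

7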